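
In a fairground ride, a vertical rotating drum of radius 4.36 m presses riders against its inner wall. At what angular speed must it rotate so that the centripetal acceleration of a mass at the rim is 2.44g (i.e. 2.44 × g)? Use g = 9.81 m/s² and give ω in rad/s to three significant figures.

2.34 rad/s

Centripetal acceleration a_c = ω²r. Setting ω²r = 2.44g:
ω = √(2.44g / r) = √(2.44 × 9.81 / 4.36) = √5.490 = 2.343 rad/s.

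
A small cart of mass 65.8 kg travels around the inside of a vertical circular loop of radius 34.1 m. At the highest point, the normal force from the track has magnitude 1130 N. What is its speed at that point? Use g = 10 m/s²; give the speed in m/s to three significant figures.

30.4 m/s

At the top, N + mg = mv²/r, so v = √(r(N/m + g)) = √(34.1 × (1130/65.8 + 10.0)) = √(34.1 × 27.17) = √926.6 = 30.44 m/s.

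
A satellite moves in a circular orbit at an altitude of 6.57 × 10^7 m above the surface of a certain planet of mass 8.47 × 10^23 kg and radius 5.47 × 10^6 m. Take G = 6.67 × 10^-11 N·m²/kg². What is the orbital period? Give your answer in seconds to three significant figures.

r = R + h = 5.47 × 10^6 + 6.57 × 10^7 = 7.117 × 10^7 m. Gravity provides the centripetal force: G M m / r² = m v² / r ⇒ v = √(GM/r) = 891.0 m/s.
T = 2πr/v = 2π × 7.117 × 10^7 / 891.0 = 501900 s.

502000 s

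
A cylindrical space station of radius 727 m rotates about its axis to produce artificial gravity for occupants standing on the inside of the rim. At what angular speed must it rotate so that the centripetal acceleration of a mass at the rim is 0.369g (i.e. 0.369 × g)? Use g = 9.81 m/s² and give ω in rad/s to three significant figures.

0.0706 rad/s

Centripetal acceleration a_c = ω²r. Setting ω²r = 0.369g:
ω = √(0.369g / r) = √(0.369 × 9.81 / 727) = √0.004979 = 0.07056 rad/s.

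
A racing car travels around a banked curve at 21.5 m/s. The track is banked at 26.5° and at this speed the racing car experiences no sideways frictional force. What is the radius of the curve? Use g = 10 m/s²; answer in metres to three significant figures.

92.7 m

Frictionless banking: tanθ = v²/(rg), so r = v²/(g tanθ).
r = (21.5)²/(10.0 × tan 26.5°) = 462.2/(10.0 × 0.4986) = 462.2/4.986 = 92.71 m.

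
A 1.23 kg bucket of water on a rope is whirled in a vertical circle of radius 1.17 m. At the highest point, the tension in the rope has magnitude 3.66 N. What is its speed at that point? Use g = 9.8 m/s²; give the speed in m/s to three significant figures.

3.87 m/s

At the top, T + mg = mv²/r, so v = √(r(T/m + g)) = √(1.17 × (3.66/1.23 + 9.8)) = √(1.17 × 12.78) = √14.95 = 3.866 m/s.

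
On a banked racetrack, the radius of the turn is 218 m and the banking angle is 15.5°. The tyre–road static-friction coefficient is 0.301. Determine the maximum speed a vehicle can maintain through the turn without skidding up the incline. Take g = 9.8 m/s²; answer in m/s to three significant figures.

36.7 m/s

At the maximum speed, friction acts down the slope at its limiting value f = μN. Radially (horizontal, toward centre): N sinθ + μN cosθ = mv²/r. Vertically: N cosθ − μN sinθ = mg.
Dividing: v² = r g (sinθ + μcosθ)/(cosθ − μsinθ).
sinθ + μcosθ = 0.2672 + 0.301×0.9636 = 0.5573; cosθ − μsinθ = 0.9636 − 0.301×0.2672 = 0.8832.
v² = 218 × 9.8 × 0.5573/0.8832 = 1348 m²/s², so v = 36.72 m/s.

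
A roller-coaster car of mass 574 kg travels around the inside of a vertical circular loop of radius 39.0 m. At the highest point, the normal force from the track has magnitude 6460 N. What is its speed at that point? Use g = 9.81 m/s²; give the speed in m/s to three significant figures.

At the top, N + mg = mv²/r, so v = √(r(N/m + g)) = √(39.0 × (6460/574 + 9.81)) = √(39.0 × 21.06) = √821.5 = 28.66 m/s.

28.7 m/s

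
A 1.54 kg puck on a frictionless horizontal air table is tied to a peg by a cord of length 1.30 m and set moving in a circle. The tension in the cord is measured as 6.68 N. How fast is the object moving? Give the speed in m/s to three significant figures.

T = m v²/r ⇒ v = √(T r / m) = √(6.68 × 1.30 / 1.54) = √5.639 = 2.375 m/s.

2.37 m/s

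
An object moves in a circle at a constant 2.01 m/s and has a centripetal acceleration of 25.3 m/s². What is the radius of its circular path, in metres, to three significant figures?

0.160 m

a_c = v²/r ⇒ r = v²/a_c = (2.01)²/25.3 = 4.040/25.3 = 0.1597 m.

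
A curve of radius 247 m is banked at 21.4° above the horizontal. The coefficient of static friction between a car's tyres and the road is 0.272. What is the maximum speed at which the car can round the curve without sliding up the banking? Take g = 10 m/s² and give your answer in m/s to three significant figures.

42.8 m/s

At the maximum speed, friction acts down the slope at its limiting value f = μN. Radially (horizontal, toward centre): N sinθ + μN cosθ = mv²/r. Vertically: N cosθ − μN sinθ = mg.
Dividing: v² = r g (sinθ + μcosθ)/(cosθ − μsinθ).
sinθ + μcosθ = 0.3649 + 0.272×0.9311 = 0.6181; cosθ − μsinθ = 0.9311 − 0.272×0.3649 = 0.8318.
v² = 247 × 10.0 × 0.6181/0.8318 = 1835 m²/s², so v = 42.84 m/s.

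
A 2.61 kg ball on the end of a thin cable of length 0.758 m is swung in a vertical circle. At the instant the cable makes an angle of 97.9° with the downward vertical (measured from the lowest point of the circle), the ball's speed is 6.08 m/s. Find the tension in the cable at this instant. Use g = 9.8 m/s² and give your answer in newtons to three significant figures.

124 N

Take the radial direction toward the centre of the circle as positive. The component of the weight along the string toward the centre is −mg cos φ (φ measured from the bottom), so Newton's second law along the string gives T − mg cos φ = m v²/r.
cos 97.9° = -0.1374, so T = m(v²/r + g cos φ) = 2.61 × ((6.08)²/0.758 + 9.8 × -0.1374) = 2.61 × (48.77 + (-1.347)) = 2.61 × 47.42 = 123.8 N.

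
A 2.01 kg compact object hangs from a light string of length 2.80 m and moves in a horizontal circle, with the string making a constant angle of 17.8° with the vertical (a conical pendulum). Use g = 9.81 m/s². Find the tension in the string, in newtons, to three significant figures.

Vertically the bob has no acceleration, so T cosθ = mg.
T = mg/cosθ = 2.01 × 9.81 / cos 17.8° = 19.72/0.9521 = 20.71 N.

20.7 N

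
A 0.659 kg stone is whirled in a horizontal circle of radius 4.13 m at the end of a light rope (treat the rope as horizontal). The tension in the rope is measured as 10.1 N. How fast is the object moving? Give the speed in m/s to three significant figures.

7.96 m/s

T = m v²/r ⇒ v = √(T r / m) = √(10.1 × 4.13 / 0.659) = √63.30 = 7.956 m/s.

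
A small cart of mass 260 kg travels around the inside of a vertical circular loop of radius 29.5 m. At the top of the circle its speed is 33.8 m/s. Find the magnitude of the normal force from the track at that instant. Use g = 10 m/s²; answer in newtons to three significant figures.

7470 N

At the top, both N and the weight mg point inward (toward the centre), so N + mg = mv²/r.
N = m(v²/r − g) = 260 × ((33.8)²/29.5 − 10.0) = 260 × (38.73 − 10.0) = 260 × 28.73 = 7469 N.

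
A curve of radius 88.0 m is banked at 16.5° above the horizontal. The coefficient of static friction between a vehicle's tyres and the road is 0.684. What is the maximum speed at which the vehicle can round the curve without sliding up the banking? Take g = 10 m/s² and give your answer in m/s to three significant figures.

At the maximum speed, friction acts down the slope at its limiting value f = μN. Radially (horizontal, toward centre): N sinθ + μN cosθ = mv²/r. Vertically: N cosθ − μN sinθ = mg.
Dividing: v² = r g (sinθ + μcosθ)/(cosθ − μsinθ).
sinθ + μcosθ = 0.2840 + 0.684×0.9588 = 0.9398; cosθ − μsinθ = 0.9588 − 0.684×0.2840 = 0.7646.
v² = 88.0 × 10.0 × 0.9398/0.7646 = 1082 m²/s², so v = 32.89 m/s.

32.9 m/s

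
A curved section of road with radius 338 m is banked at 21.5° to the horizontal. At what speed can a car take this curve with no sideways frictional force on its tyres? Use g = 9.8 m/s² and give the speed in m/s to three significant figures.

On a frictionless banked curve, N sinθ = mv²/r and N cosθ = mg, so tanθ = v²/(rg).
v = √(r g tanθ) = √(338 × 9.8 × tan 21.5°) = √(338 × 9.8 × 0.3939) = √1305 = 36.12 m/s.

36.1 m/s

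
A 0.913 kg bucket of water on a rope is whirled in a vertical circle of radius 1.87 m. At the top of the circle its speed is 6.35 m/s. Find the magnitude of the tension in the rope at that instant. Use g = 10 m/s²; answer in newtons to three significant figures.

10.6 N

At the top, both T and the weight mg point inward (toward the centre), so T + mg = mv²/r.
T = m(v²/r − g) = 0.913 × ((6.35)²/1.87 − 10.0) = 0.913 × (21.56 − 10.0) = 0.913 × 11.56 = 10.56 N.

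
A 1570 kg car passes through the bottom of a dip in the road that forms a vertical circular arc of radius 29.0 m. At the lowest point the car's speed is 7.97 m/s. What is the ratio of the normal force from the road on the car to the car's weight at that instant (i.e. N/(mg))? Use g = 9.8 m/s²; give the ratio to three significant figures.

At the bottom, N − mg = mv²/r, so N = m(v²/r + g) and N/(mg) = v²/(rg) + 1 = (7.97)²/(29.0 × 9.8) + 1 = 0.2235 + 1 = 1.224.

1.22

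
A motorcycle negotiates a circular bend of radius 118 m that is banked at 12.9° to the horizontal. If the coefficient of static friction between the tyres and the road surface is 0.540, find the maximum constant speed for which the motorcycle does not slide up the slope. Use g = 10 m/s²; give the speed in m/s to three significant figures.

At the maximum speed, friction acts down the slope at its limiting value f = μN. Radially (horizontal, toward centre): N sinθ + μN cosθ = mv²/r. Vertically: N cosθ − μN sinθ = mg.
Dividing: v² = r g (sinθ + μcosθ)/(cosθ − μsinθ).
sinθ + μcosθ = 0.2233 + 0.540×0.9748 = 0.7496; cosθ − μsinθ = 0.9748 − 0.540×0.2233 = 0.8542.
v² = 118 × 10.0 × 0.7496/0.8542 = 1036 m²/s², so v = 32.18 m/s.

32.2 m/s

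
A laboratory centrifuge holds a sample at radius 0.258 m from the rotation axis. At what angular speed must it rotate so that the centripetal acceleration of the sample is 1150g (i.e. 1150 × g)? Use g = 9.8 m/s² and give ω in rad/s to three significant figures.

209 rad/s

Centripetal acceleration a_c = ω²r. Setting ω²r = 1150g:
ω = √(1150g / r) = √(1150 × 9.8 / 0.258) = √43680 = 209.0 rad/s.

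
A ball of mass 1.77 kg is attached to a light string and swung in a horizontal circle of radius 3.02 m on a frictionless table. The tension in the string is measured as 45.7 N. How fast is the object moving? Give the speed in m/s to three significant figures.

T = m v²/r ⇒ v = √(T r / m) = √(45.7 × 3.02 / 1.77) = √77.97 = 8.830 m/s.

8.83 m/s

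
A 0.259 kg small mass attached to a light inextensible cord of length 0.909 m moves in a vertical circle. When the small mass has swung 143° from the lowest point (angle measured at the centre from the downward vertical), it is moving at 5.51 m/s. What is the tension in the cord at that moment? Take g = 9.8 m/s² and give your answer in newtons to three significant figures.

Take the radial direction toward the centre of the circle as positive. The component of the weight along the string toward the centre is −mg cos φ (φ measured from the bottom), so Newton's second law along the string gives T − mg cos φ = m v²/r.
cos 143° = -0.7986, so T = m(v²/r + g cos φ) = 0.259 × ((5.51)²/0.909 + 9.8 × -0.7986) = 0.259 × (33.40 + (-7.827)) = 0.259 × 25.57 = 6.623 N.

6.62 N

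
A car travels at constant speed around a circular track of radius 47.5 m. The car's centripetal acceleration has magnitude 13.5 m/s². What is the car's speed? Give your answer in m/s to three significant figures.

a_c = v²/r ⇒ v = √(a_c · r) = √(13.5 × 47.5) = √641.2 = 25.32 m/s.

25.3 m/s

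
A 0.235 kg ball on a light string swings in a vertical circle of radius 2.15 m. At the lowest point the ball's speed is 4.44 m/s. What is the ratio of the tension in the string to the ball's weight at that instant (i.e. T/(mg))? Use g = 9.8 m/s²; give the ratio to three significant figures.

At the bottom, T − mg = mv²/r, so T = m(v²/r + g) and T/(mg) = v²/(rg) + 1 = (4.44)²/(2.15 × 9.8) + 1 = 0.9356 + 1 = 1.936.

1.94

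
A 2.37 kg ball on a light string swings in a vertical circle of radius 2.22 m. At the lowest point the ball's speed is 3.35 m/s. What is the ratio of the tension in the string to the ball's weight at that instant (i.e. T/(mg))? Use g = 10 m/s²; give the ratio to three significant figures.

At the bottom, T − mg = mv²/r, so T = m(v²/r + g) and T/(mg) = v²/(rg) + 1 = (3.35)²/(2.22 × 10.0) + 1 = 0.5055 + 1 = 1.506.

1.51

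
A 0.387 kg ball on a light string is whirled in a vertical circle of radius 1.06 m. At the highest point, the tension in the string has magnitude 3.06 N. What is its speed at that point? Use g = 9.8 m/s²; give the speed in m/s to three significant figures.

4.33 m/s

At the top, T + mg = mv²/r, so v = √(r(T/m + g)) = √(1.06 × (3.06/0.387 + 9.8)) = √(1.06 × 17.71) = √18.77 = 4.332 m/s.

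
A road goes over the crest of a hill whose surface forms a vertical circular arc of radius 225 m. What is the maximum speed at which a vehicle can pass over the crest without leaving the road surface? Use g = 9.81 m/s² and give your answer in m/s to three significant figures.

47.0 m/s

At the crest the centre of the circle is below the vehicle, so the net downward (centripetal) force is mg − N = mv²/r.
The vehicle leaves the road when N → 0, giving v_max = √(g r) = √(9.81 × 225) = 46.98 m/s.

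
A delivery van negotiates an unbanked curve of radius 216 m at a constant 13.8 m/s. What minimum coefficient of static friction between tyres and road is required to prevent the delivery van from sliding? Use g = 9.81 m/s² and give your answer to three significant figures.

0.0899

Friction provides the centripetal force: μ_s m g = m v²/r, so μ_s = v²/(g r) = (13.80)²/(9.81 × 216) = 190.4/2119 = 0.08987.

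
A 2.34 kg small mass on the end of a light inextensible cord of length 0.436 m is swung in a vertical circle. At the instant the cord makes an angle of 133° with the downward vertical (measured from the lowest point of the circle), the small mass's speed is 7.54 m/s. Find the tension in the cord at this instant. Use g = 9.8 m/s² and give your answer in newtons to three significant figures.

Take the radial direction toward the centre of the circle as positive. The component of the weight along the string toward the centre is −mg cos φ (φ measured from the bottom), so Newton's second law along the string gives T − mg cos φ = m v²/r.
cos 133° = -0.6820, so T = m(v²/r + g cos φ) = 2.34 × ((7.54)²/0.436 + 9.8 × -0.6820) = 2.34 × (130.4 + (-6.684)) = 2.34 × 123.7 = 289.5 N.

289 N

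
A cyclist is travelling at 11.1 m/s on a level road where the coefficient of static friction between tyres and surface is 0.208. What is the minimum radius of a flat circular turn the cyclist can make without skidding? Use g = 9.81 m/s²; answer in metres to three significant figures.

60.4 m

At the limit, μ_s m g = m v²/r, so r_min = v²/(μ_s g) = (11.1)²/(0.208 × 9.81) = 123.2/2.040 = 60.38 m.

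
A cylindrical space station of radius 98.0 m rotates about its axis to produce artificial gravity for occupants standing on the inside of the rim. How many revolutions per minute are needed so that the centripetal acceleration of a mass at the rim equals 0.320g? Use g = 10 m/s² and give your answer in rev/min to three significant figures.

Require ω²r = 0.320g, so ω = √(0.320 × 10.0/98.0) = 0.1807 rad/s.
In rev/min: ω × 60/(2π) = 0.1807 × 60/(2π) = 1.726 rev/min.

1.73 rev/min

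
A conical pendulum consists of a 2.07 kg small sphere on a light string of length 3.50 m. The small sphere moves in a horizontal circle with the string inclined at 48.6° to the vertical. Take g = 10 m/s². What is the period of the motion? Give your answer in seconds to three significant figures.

3.02 s

r = L sinθ = 2.625 m. From T sinθ = mω²r and T cosθ = mg: tanθ = ω²r/g, so ω² = g tanθ / r = g/(L cosθ).
ω = √(g/(L cosθ)) = √(10.0/(3.50 × 0.6613)) = √4.320 = 2.079 rad/s.
Period = 2π/ω = 3.023 s.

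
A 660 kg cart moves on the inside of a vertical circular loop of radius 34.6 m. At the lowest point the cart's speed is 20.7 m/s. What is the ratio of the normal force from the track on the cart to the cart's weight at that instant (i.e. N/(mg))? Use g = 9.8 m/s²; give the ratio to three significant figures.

At the bottom, N − mg = mv²/r, so N = m(v²/r + g) and N/(mg) = v²/(rg) + 1 = (20.7)²/(34.6 × 9.8) + 1 = 1.264 + 1 = 2.264.

2.26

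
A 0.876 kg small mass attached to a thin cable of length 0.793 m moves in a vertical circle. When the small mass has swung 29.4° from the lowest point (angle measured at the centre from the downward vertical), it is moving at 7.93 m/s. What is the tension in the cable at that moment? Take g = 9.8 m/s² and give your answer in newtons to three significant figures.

Take the radial direction toward the centre of the circle as positive. The component of the weight along the string toward the centre is −mg cos φ (φ measured from the bottom), so Newton's second law along the string gives T − mg cos φ = m v²/r.
cos 29.4° = 0.8712, so T = m(v²/r + g cos φ) = 0.876 × ((7.93)²/0.793 + 9.8 × 0.8712) = 0.876 × (79.30 + (8.538)) = 0.876 × 87.84 = 76.95 N.

76.9 N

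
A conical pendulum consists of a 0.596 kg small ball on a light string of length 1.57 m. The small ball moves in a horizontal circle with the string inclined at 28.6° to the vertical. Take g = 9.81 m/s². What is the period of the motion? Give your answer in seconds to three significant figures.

2.36 s

r = L sinθ = 0.7515 m. From T sinθ = mω²r and T cosθ = mg: tanθ = ω²r/g, so ω² = g tanθ / r = g/(L cosθ).
ω = √(g/(L cosθ)) = √(9.81/(1.57 × 0.8780)) = √7.117 = 2.668 rad/s.
Period = 2π/ω = 2.355 s.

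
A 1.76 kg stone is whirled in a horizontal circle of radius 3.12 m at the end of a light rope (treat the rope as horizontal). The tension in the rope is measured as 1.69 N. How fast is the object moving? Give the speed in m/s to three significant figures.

1.73 m/s

T = m v²/r ⇒ v = √(T r / m) = √(1.69 × 3.12 / 1.76) = √2.996 = 1.731 m/s.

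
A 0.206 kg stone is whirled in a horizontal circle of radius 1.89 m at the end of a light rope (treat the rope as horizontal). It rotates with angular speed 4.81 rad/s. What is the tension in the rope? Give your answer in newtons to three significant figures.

v = ωr = 4.81 × 1.89 = 9.091 m/s.
The tension is the only horizontal force, so it supplies the full centripetal force: T = m v²/r = 0.206 × (9.091)²/1.89 = 0.206 × 82.64/1.89 = 9.008 N.

9.01 N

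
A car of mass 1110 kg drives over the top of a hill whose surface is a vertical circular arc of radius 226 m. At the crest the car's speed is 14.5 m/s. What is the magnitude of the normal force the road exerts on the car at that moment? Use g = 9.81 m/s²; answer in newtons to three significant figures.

At the crest the centripetal acceleration points downward (toward the centre of the arc), so mg − N = mv²/r.
N = m(g − v²/r) = 1110 × (9.81 − (14.5)²/226) = 1110 × (9.81 − 0.9303) = 1110 × 8.880 = 9856 N.

9860 N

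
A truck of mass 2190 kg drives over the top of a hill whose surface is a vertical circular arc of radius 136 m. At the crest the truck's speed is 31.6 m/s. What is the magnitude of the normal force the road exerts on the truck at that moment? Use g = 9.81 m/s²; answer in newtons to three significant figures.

5400 N

At the crest the centripetal acceleration points downward (toward the centre of the arc), so mg − N = mv²/r.
N = m(g − v²/r) = 2190 × (9.81 − (31.6)²/136) = 2190 × (9.81 − 7.342) = 2190 × 2.468 = 5404 N.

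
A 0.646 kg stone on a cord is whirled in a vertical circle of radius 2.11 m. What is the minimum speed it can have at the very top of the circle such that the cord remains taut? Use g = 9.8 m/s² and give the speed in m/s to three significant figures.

At the highest point the centre is directly below, so both the weight and T act inward: T + mg = mv²/r.
At minimum speed T → 0, so mg = mv_min²/r ⇒ v_min = √(g r) = √(9.8 × 2.11) = 4.547 m/s.

4.55 m/s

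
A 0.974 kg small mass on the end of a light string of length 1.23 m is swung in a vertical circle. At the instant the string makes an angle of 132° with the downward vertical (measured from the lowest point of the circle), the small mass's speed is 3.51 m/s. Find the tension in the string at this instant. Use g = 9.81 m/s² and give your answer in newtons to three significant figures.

Take the radial direction toward the centre of the circle as positive. The component of the weight along the string toward the centre is −mg cos φ (φ measured from the bottom), so Newton's second law along the string gives T − mg cos φ = m v²/r.
cos 132° = -0.6691, so T = m(v²/r + g cos φ) = 0.974 × ((3.51)²/1.23 + 9.81 × -0.6691) = 0.974 × (10.02 + (-6.564)) = 0.974 × 3.452 = 3.362 N.

3.36 N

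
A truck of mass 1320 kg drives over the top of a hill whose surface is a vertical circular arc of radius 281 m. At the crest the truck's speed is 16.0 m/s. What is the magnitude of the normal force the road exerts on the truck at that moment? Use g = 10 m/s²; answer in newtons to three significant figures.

12000 N

At the crest the centripetal acceleration points downward (toward the centre of the arc), so mg − N = mv²/r.
N = m(g − v²/r) = 1320 × (10.0 − (16.0)²/281) = 1320 × (10.0 − 0.9110) = 1320 × 9.089 = 12000 N.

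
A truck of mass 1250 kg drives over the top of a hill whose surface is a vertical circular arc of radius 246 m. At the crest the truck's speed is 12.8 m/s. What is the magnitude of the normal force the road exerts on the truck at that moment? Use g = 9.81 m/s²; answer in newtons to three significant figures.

At the crest the centripetal acceleration points downward (toward the centre of the arc), so mg − N = mv²/r.
N = m(g − v²/r) = 1250 × (9.81 − (12.8)²/246) = 1250 × (9.81 − 0.6660) = 1250 × 9.144 = 11430 N.

11400 N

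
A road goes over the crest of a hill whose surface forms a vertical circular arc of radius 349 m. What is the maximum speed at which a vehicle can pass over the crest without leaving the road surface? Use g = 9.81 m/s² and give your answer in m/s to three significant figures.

58.5 m/s

At the crest the centre of the circle is below the vehicle, so the net downward (centripetal) force is mg − N = mv²/r.
The vehicle leaves the road when N → 0, giving v_max = √(g r) = √(9.81 × 349) = 58.51 m/s.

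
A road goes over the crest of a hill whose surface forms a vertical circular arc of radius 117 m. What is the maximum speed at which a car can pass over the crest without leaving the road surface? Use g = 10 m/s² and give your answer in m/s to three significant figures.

At the crest the centre of the circle is below the car, so the net downward (centripetal) force is mg − N = mv²/r.
The car leaves the road when N → 0, giving v_max = √(g r) = √(10.0 × 117) = 34.21 m/s.

34.2 m/s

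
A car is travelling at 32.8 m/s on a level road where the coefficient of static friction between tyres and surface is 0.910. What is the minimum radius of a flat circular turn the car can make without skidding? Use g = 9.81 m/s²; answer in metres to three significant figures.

121 m

At the limit, μ_s m g = m v²/r, so r_min = v²/(μ_s g) = (32.8)²/(0.910 × 9.81) = 1076/8.927 = 120.5 m.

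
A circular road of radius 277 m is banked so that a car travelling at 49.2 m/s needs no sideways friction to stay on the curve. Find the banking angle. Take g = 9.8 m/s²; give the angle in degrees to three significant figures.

For a frictionless banked turn: horizontally N sinθ = mv²/r and vertically N cosθ = mg.
Dividing: tanθ = v²/(r g) = (49.2)²/(277 × 9.8) = 2421/2715 = 0.8917.
θ = arctan(0.8917) = 41.72°.

41.7°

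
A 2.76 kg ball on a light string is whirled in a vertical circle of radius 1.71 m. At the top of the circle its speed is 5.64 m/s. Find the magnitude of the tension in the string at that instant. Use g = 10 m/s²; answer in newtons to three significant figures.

23.7 N

At the top, both T and the weight mg point inward (toward the centre), so T + mg = mv²/r.
T = m(v²/r − g) = 2.76 × ((5.64)²/1.71 − 10.0) = 2.76 × (18.60 − 10.0) = 2.76 × 8.602 = 23.74 N.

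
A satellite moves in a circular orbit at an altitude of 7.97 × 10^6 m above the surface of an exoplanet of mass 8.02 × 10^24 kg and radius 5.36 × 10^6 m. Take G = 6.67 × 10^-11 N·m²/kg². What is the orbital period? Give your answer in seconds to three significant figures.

r = R + h = 5.36 × 10^6 + 7.97 × 10^6 = 1.333 × 10^7 m. Gravity provides the centripetal force: G M m / r² = m v² / r ⇒ v = √(GM/r) = 6335 m/s.
T = 2πr/v = 2π × 1.333 × 10^7 / 6335 = 13220 s.

13200 s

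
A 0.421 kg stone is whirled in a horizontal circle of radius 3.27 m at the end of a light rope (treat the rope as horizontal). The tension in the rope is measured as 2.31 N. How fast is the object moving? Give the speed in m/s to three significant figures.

T = m v²/r ⇒ v = √(T r / m) = √(2.31 × 3.27 / 0.421) = √17.94 = 4.236 m/s.

4.24 m/s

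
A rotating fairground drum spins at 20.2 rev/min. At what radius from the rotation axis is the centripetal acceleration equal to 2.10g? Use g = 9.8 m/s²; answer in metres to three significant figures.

4.60 m

ω = 20.2 rev/min × 2π/60 = 2.115 rad/s.
a_c = ω²r = 2.10g ⇒ r = 2.10 × 9.8 / (2.115)² = 20.58/4.475 = 4.599 m.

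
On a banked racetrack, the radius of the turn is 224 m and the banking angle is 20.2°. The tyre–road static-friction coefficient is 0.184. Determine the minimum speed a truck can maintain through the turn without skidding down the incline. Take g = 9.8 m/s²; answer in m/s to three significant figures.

19.4 m/s

At the minimum speed, friction acts up the slope at its limiting value f = μN. Radially (horizontal, toward centre): N sinθ − μN cosθ = mv²/r. Vertically: N cosθ + μN sinθ = mg.
Dividing: v² = r g (sinθ − μcosθ)/(cosθ + μsinθ).
sinθ − μcosθ = 0.3453 − 0.184×0.9385 = 0.1726; cosθ + μsinθ = 0.9385 + 0.184×0.3453 = 1.002.
v² = 224 × 9.8 × 0.1726/1.002 = 378.2 m²/s², so v = 19.45 m/s.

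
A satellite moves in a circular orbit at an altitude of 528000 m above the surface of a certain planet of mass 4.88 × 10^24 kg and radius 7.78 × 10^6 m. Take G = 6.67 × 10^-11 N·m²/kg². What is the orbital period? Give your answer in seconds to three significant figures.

r = R + h = 7.78 × 10^6 + 528000 = 8.308 × 10^6 m. Gravity provides the centripetal force: G M m / r² = m v² / r ⇒ v = √(GM/r) = 6259 m/s.
T = 2πr/v = 2π × 8.308 × 10^6 / 6259 = 8340 s.

8340 s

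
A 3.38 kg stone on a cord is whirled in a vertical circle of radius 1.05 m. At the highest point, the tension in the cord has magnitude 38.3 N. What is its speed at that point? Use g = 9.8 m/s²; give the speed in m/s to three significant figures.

At the top, T + mg = mv²/r, so v = √(r(T/m + g)) = √(1.05 × (38.3/3.38 + 9.8)) = √(1.05 × 21.13) = √22.19 = 4.710 m/s.

4.71 m/s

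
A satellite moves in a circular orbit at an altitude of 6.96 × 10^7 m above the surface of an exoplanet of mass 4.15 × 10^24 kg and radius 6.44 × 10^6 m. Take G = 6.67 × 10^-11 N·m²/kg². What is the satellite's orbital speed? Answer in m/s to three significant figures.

Orbital radius r = R + h = 6.44 × 10^6 + 6.96 × 10^7 = 7.604 × 10^7 m.
Gravity supplies the centripetal force: G M m / r² = m v² / r, so v = √(GM/r).
v = √(6.67 × 10^-11 × 4.15 × 10^24 / 7.604 × 10^7) = √(3.640 × 10^6) = 1908 m/s.

1910 m/s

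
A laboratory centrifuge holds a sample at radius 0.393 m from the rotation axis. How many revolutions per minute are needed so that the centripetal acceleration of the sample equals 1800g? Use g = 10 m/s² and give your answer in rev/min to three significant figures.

Require ω²r = 1800g, so ω = √(1800 × 10.0/0.393) = 214.0 rad/s.
In rev/min: ω × 60/(2π) = 214.0 × 60/(2π) = 2044 rev/min.

2040 rev/min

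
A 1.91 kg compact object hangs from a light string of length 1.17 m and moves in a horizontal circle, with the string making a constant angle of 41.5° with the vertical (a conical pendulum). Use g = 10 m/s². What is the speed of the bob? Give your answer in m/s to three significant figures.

The radius of the circle is r = L sinθ = 1.17 × sin 41.5° = 0.7753 m.
Horizontally T sinθ = mv²/r and vertically T cosθ = mg, so tanθ = v²/(rg).
v = √(r g tanθ) = √(0.7753 × 10.0 × 0.8847) = √6.859 = 2.619 m/s.

2.62 m/s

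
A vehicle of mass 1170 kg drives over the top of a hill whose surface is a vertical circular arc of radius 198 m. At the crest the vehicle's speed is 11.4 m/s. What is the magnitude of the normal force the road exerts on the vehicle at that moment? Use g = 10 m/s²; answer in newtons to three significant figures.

10900 N

At the crest the centripetal acceleration points downward (toward the centre of the arc), so mg − N = mv²/r.
N = m(g − v²/r) = 1170 × (10.0 − (11.4)²/198) = 1170 × (10.0 − 0.6564) = 1170 × 9.344 = 10930 N.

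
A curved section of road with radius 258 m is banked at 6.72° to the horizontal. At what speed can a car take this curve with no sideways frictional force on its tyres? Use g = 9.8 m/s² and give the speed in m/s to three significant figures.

On a frictionless banked curve, N sinθ = mv²/r and N cosθ = mg, so tanθ = v²/(rg).
v = √(r g tanθ) = √(258 × 9.8 × tan 6.72°) = √(258 × 9.8 × 0.1178) = √297.9 = 17.26 m/s.

17.3 m/s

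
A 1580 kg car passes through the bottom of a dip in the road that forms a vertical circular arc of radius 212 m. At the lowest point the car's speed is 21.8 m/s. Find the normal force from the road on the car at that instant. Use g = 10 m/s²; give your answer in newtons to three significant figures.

At the lowest point, N points up (toward the centre) and the weight mg points down (away from the centre), so the net inward force is N − mg = mv²/r.
N = m(v²/r + g) = 1580 × ((21.8)²/212 + 10.0) = 1580 × (2.242 + 10.0) = 1580 × 12.24 = 19340 N.

19300 N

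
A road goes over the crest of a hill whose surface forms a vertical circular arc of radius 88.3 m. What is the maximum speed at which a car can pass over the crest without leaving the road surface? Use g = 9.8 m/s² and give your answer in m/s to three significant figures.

At the crest the centre of the circle is below the car, so the net downward (centripetal) force is mg − N = mv²/r.
The car leaves the road when N → 0, giving v_max = √(g r) = √(9.8 × 88.3) = 29.42 m/s.

29.4 m/s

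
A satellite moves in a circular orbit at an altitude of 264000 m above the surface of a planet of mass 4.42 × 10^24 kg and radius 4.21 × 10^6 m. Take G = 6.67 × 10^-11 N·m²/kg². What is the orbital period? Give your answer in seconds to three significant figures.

r = R + h = 4.21 × 10^6 + 264000 = 4.474 × 10^6 m. Gravity provides the centripetal force: G M m / r² = m v² / r ⇒ v = √(GM/r) = 8118 m/s.
T = 2πr/v = 2π × 4.474 × 10^6 / 8118 = 3463 s.

3460 s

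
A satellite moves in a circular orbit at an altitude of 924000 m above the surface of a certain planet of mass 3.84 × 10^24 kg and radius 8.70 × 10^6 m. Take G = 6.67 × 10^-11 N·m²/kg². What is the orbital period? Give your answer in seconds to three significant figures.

11700 s

r = R + h = 8.70 × 10^6 + 924000 = 9.624 × 10^6 m. Gravity provides the centripetal force: G M m / r² = m v² / r ⇒ v = √(GM/r) = 5159 m/s.
T = 2πr/v = 2π × 9.624 × 10^6 / 5159 = 11720 s.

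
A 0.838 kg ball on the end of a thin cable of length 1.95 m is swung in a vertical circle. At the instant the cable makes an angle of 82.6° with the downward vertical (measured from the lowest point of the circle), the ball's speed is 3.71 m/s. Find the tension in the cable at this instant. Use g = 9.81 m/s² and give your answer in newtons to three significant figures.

6.97 N

Take the radial direction toward the centre of the circle as positive. The component of the weight along the string toward the centre is −mg cos φ (φ measured from the bottom), so Newton's second law along the string gives T − mg cos φ = m v²/r.
cos 82.6° = 0.1288, so T = m(v²/r + g cos φ) = 0.838 × ((3.71)²/1.95 + 9.81 × 0.1288) = 0.838 × (7.059 + (1.263)) = 0.838 × 8.322 = 6.974 N.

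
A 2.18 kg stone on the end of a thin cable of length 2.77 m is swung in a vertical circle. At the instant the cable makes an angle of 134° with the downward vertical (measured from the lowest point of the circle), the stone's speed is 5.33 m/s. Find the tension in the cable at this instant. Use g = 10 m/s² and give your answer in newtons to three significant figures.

7.21 N

Take the radial direction toward the centre of the circle as positive. The component of the weight along the string toward the centre is −mg cos φ (φ measured from the bottom), so Newton's second law along the string gives T − mg cos φ = m v²/r.
cos 134° = -0.6947, so T = m(v²/r + g cos φ) = 2.18 × ((5.33)²/2.77 + 10.0 × -0.6947) = 2.18 × (10.26 + (-6.947)) = 2.18 × 3.309 = 7.214 N.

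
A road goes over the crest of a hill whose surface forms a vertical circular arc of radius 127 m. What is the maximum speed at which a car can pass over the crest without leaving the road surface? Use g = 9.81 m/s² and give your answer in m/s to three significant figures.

At the crest the centre of the circle is below the car, so the net downward (centripetal) force is mg − N = mv²/r.
The car leaves the road when N → 0, giving v_max = √(g r) = √(9.81 × 127) = 35.30 m/s.

35.3 m/s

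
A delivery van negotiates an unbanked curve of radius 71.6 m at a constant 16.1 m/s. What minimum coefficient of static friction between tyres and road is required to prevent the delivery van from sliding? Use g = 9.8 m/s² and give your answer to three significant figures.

Friction provides the centripetal force: μ_s m g = m v²/r, so μ_s = v²/(g r) = (16.10)²/(9.8 × 71.6) = 259.2/701.7 = 0.3694.

0.369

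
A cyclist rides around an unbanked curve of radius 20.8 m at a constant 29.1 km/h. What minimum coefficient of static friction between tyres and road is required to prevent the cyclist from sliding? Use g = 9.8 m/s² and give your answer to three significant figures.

0.321

v = 29.1/3.6 = 8.083 m/s.
Friction provides the centripetal force: μ_s m g = m v²/r, so μ_s = v²/(g r) = (8.083)²/(9.8 × 20.8) = 65.34/203.8 = 0.3205.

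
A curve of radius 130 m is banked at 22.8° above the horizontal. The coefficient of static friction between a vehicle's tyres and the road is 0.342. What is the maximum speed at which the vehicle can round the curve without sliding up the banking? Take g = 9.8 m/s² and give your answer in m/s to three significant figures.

At the maximum speed, friction acts down the slope at its limiting value f = μN. Radially (horizontal, toward centre): N sinθ + μN cosθ = mv²/r. Vertically: N cosθ − μN sinθ = mg.
Dividing: v² = r g (sinθ + μcosθ)/(cosθ − μsinθ).
sinθ + μcosθ = 0.3875 + 0.342×0.9219 = 0.7028; cosθ − μsinθ = 0.9219 − 0.342×0.3875 = 0.7893.
v² = 130 × 9.8 × 0.7028/0.7893 = 1134 m²/s², so v = 33.68 m/s.

33.7 m/s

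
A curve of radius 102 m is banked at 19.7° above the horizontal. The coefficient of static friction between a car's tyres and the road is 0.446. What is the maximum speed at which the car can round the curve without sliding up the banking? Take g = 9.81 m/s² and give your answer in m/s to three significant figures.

30.9 m/s

At the maximum speed, friction acts down the slope at its limiting value f = μN. Radially (horizontal, toward centre): N sinθ + μN cosθ = mv²/r. Vertically: N cosθ − μN sinθ = mg.
Dividing: v² = r g (sinθ + μcosθ)/(cosθ − μsinθ).
sinθ + μcosθ = 0.3371 + 0.446×0.9415 = 0.7570; cosθ − μsinθ = 0.9415 − 0.446×0.3371 = 0.7911.
v² = 102 × 9.81 × 0.7570/0.7911 = 957.4 m²/s², so v = 30.94 m/s.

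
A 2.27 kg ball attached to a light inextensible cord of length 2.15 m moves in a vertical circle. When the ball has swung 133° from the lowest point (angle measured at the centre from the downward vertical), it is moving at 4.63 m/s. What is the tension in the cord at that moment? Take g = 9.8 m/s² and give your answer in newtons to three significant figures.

7.46 N

Take the radial direction toward the centre of the circle as positive. The component of the weight along the string toward the centre is −mg cos φ (φ measured from the bottom), so Newton's second law along the string gives T − mg cos φ = m v²/r.
cos 133° = -0.6820, so T = m(v²/r + g cos φ) = 2.27 × ((4.63)²/2.15 + 9.8 × -0.6820) = 2.27 × (9.971 + (-6.684)) = 2.27 × 3.287 = 7.462 N.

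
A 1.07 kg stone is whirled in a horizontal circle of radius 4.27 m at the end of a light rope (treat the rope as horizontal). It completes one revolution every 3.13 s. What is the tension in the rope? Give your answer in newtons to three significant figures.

v = 2πr/T = 2π × 4.27/3.13 = 8.572 m/s.
The tension is the only horizontal force, so it supplies the full centripetal force: T = m v²/r = 1.07 × (8.572)²/4.27 = 1.07 × 73.47/4.27 = 18.41 N.

18.4 N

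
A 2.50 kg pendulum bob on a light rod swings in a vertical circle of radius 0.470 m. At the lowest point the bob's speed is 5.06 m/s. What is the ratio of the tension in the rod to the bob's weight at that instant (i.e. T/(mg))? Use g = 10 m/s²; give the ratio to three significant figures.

6.45

At the bottom, T − mg = mv²/r, so T = m(v²/r + g) and T/(mg) = v²/(rg) + 1 = (5.06)²/(0.470 × 10.0) + 1 = 5.448 + 1 = 6.448.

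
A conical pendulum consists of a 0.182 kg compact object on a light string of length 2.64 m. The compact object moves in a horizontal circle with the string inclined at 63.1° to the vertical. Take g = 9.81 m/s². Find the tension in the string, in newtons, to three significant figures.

Vertically the bob has no acceleration, so T cosθ = mg.
T = mg/cosθ = 0.182 × 9.81 / cos 63.1° = 1.785/0.4524 = 3.946 N.

3.95 N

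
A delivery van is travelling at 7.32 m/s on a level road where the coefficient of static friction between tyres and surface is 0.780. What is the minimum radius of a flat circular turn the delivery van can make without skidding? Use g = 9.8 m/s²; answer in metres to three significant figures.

At the limit, μ_s m g = m v²/r, so r_min = v²/(μ_s g) = (7.32)²/(0.780 × 9.8) = 53.58/7.644 = 7.010 m.

7.01 m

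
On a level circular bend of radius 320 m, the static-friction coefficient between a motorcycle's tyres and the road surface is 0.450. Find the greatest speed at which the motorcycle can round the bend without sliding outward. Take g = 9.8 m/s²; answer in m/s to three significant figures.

37.6 m/s

On a flat curve, static friction is the only horizontal force, so it must supply the full centripetal force: μ_s m g = m v²/r.
Mass cancels: v_max = √(μ_s g r) = √(0.450 × 9.8 × 320) = √1411 = 37.57 m/s.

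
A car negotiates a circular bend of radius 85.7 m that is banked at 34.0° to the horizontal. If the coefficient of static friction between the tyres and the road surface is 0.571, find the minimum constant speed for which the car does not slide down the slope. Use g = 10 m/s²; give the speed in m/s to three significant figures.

At the minimum speed, friction acts up the slope at its limiting value f = μN. Radially (horizontal, toward centre): N sinθ − μN cosθ = mv²/r. Vertically: N cosθ + μN sinθ = mg.
Dividing: v² = r g (sinθ − μcosθ)/(cosθ + μsinθ).
sinθ − μcosθ = 0.5592 − 0.571×0.8290 = 0.08581; cosθ + μsinθ = 0.8290 + 0.571×0.5592 = 1.148.
v² = 85.7 × 10.0 × 0.08581/1.148 = 64.04 m²/s², so v = 8.003 m/s.

8.00 m/s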